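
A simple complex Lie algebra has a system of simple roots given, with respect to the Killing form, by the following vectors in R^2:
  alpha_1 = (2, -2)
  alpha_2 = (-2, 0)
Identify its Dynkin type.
Compute the Cartan integers a_ij = 2(alpha_i, alpha_j)/(alpha_j, alpha_j); the resulting 2x2 Cartan matrix is
[[2, -2], [-1, 2]].
The roots have two lengths (squared-length ratio 2:1); the short ones are alpha_{2}. The associated Dynkin diagram is a chain of 2 nodes with a double edge at one end; the terminal node there is the unique short simple root (B_2), so the type is B_2 (the algebra so(5)).

B_2 (so(5))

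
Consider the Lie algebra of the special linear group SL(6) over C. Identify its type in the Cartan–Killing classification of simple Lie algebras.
A_5 (sl(6))

This is sl(6), which has dimension 6^2 - 1 = 35 and rank 6 - 1 = 5 (a Cartan subalgebra is the diagonal traceless matrices). In the classification of classical Lie algebras, the special linear algebra sl(n+1) has type A_n; here n = 5, so the Dynkin diagram is a chain of 5 nodes with single edges (A_5). Hence the type is A_5.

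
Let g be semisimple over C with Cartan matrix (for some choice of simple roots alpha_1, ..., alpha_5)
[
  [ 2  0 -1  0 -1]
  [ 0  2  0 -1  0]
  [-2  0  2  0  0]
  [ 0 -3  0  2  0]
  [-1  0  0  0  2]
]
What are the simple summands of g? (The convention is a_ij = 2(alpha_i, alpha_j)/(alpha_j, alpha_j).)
type C_3 ⊕ type G_2

The diagram associated to this matrix has two connected components: the simple roots {alpha_1, alpha_3, alpha_5} form a chain of 3 nodes with a double edge at one end; the terminal node there is the unique long simple root (C_3), and {alpha_2, alpha_4} form two nodes joined by a triple edge (G_2). A semisimple Lie algebra decomposes uniquely as the direct sum of simple ideals, one per connected component of its Dynkin diagram, so g ≅ C_3 ⊕ G_2 (dimension 21 + 14 = 35).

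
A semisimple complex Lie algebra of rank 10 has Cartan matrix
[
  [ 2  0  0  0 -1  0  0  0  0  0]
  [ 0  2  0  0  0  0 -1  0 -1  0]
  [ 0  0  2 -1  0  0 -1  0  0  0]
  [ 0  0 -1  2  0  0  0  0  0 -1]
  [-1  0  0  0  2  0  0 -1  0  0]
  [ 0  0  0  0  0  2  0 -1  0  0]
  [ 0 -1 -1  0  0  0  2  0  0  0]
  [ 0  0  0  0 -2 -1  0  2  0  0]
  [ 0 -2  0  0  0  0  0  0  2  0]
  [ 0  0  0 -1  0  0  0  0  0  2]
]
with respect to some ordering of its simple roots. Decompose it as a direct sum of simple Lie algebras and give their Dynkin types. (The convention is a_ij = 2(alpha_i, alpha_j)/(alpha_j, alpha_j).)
The diagram associated to this matrix has two connected components: the simple roots {alpha_2, alpha_3, alpha_4, alpha_7, alpha_9, alpha_10} form a chain of 6 nodes with a double edge at one end; the terminal node there is the unique long simple root (C_6), and {alpha_1, alpha_5, alpha_6, alpha_8} form a chain of 4 nodes with a double edge between the middle two (F_4). A semisimple Lie algebra decomposes uniquely as the direct sum of simple ideals, one per connected component of its Dynkin diagram, so g ≅ C_6 ⊕ F_4 (dimension 78 + 52 = 130).

C6 ⊕ F4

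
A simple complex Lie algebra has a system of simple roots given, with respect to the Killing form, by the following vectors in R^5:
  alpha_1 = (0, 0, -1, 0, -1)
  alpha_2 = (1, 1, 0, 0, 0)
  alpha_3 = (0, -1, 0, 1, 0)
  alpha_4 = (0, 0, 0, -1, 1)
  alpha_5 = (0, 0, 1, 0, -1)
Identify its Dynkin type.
Compute the Cartan integers a_ij = 2(alpha_i, alpha_j)/(alpha_j, alpha_j); the resulting 5x5 Cartan matrix is
[[2, 0, 0, -1, 0], [0, 2, -1, 0, 0], [0, -1, 2, -1, 0], [-1, 0, -1, 2, -1], [0, 0, 0, -1, 2]].
All simple roots have the same length, so the diagram is simply laced. The associated Dynkin diagram is a chain of 3 nodes with a fork of two nodes at one end (D_5), so the type is D_5 (the algebra so(10)).

D_5 (so(10))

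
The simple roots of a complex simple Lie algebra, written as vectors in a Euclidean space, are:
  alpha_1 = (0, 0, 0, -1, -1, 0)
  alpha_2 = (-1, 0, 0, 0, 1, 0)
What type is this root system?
Compute the Cartan integers a_ij = 2(alpha_i, alpha_j)/(alpha_j, alpha_j); the resulting 2x2 Cartan matrix is
[[2, -1], [-1, 2]].
All simple roots have the same length, so the diagram is simply laced. The associated Dynkin diagram is a chain of 2 nodes with single edges (A_2), so the type is A_2 (the algebra sl(3)).

A_2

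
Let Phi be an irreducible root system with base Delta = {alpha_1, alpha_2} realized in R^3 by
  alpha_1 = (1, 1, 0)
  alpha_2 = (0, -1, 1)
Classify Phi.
A_2 (sl(3))

Compute the Cartan integers a_ij = 2(alpha_i, alpha_j)/(alpha_j, alpha_j); the resulting 2x2 Cartan matrix is
[[2, -1], [-1, 2]].
All simple roots have the same length, so the diagram is simply laced. The associated Dynkin diagram is a chain of 2 nodes with single edges (A_2), so the type is A_2 (the algebra sl(3)).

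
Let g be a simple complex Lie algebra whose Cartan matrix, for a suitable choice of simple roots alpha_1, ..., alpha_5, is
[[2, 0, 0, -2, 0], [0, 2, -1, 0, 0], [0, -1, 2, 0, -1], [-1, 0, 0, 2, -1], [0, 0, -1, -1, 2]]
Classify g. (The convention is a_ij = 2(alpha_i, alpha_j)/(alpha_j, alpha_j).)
C_5

The matrix has rank 5 with 2's on the diagonal. Reading the off-diagonal entries as Dynkin edges (a single edge where a_ij = a_ji = -1; a double or triple edge where a_ij * a_ji = 2 or 3), the diagram is a chain of 5 nodes with a double edge at one end; the terminal node there is the unique long simple root (C_5). One simple-root ordering that puts it in standard form is (alpha_2, alpha_3, alpha_5, alpha_4, alpha_1). So the algebra is type C_5, i.e. sp(10).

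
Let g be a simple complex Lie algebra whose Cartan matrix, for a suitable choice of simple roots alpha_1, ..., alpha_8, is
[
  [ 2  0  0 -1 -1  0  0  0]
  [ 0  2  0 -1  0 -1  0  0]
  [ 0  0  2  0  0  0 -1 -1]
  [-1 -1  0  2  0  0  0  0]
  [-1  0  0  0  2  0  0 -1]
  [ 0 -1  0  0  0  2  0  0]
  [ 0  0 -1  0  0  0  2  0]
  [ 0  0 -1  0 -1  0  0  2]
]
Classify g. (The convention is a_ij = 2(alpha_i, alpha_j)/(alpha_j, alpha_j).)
The matrix has rank 8 with 2's on the diagonal. Reading the off-diagonal entries as Dynkin edges (a single edge where a_ij = a_ji = -1; a double or triple edge where a_ij * a_ji = 2 or 3), the diagram is a chain of 8 nodes with single edges (A_8). One simple-root ordering that puts it in standard form is (alpha_6, alpha_2, alpha_4, alpha_1, alpha_5, alpha_8, alpha_3, alpha_7). So the algebra is type A_8, i.e. sl(9).

A8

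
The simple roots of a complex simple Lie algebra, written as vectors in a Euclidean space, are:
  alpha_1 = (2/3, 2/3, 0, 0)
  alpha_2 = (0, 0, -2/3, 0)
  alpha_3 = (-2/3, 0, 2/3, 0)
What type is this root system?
B_3

Compute the Cartan integers a_ij = 2(alpha_i, alpha_j)/(alpha_j, alpha_j); the resulting 3x3 Cartan matrix is
[[2, 0, -1], [0, 2, -1], [-1, -2, 2]].
The roots have two lengths (squared-length ratio 2:1); the short ones are alpha_{2}. The associated Dynkin diagram is a chain of 3 nodes with a double edge at one end; the terminal node there is the unique short simple root (B_3), so the type is B_3 (the algebra so(7)).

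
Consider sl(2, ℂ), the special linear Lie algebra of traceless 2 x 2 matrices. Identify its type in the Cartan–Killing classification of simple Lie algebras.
A_1

This is sl(2), which has dimension 2^2 - 1 = 3 and rank 2 - 1 = 1 (a Cartan subalgebra is the diagonal traceless matrices). In the classification of classical Lie algebras, the special linear algebra sl(n+1) has type A_n; here n = 1, so the Dynkin diagram is a chain of 1 nodes with single edges (A_1). Hence the type is A_1.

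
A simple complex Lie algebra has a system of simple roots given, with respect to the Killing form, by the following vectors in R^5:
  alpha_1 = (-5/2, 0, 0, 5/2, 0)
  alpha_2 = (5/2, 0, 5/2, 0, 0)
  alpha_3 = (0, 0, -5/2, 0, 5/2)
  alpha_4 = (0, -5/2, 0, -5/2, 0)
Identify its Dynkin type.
Compute the Cartan integers a_ij = 2(alpha_i, alpha_j)/(alpha_j, alpha_j); the resulting 4x4 Cartan matrix is
[[2, -1, 0, -1], [-1, 2, -1, 0], [0, -1, 2, 0], [-1, 0, 0, 2]].
All simple roots have the same length, so the diagram is simply laced. The associated Dynkin diagram is a chain of 4 nodes with single edges (A_4), so the type is A_4 (the algebra sl(5)).

type A_4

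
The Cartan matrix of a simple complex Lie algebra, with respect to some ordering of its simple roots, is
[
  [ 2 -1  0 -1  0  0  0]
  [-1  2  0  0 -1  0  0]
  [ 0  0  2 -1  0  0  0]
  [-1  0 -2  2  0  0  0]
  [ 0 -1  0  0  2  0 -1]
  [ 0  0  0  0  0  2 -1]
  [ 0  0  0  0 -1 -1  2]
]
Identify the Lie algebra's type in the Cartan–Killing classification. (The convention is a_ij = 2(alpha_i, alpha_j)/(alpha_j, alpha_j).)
The matrix has rank 7 with 2's on the diagonal. Reading the off-diagonal entries as Dynkin edges (a single edge where a_ij = a_ji = -1; a double or triple edge where a_ij * a_ji = 2 or 3), the diagram is a chain of 7 nodes with a double edge at one end; the terminal node there is the unique short simple root (B_7). One simple-root ordering that puts it in standard form is (alpha_6, alpha_7, alpha_5, alpha_2, alpha_1, alpha_4, alpha_3). So the algebra is type B_7, i.e. so(15).

B_7 (so(15))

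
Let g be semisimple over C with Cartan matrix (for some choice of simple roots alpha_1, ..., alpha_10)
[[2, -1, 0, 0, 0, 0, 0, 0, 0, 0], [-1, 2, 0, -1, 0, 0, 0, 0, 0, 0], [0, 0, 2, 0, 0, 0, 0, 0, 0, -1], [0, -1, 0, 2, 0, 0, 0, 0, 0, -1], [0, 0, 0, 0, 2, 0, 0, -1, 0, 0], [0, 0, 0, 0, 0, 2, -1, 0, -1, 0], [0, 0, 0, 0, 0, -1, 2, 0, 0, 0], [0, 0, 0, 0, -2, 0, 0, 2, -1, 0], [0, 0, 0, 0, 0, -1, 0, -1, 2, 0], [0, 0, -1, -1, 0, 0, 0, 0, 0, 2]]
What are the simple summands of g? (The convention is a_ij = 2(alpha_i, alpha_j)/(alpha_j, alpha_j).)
type A_5 + type B_5

The diagram associated to this matrix has two connected components: the simple roots {alpha_1, alpha_2, alpha_3, alpha_4, alpha_10} form a chain of 5 nodes with single edges (A_5), and {alpha_5, alpha_6, alpha_7, alpha_8, alpha_9} form a chain of 5 nodes with a double edge at one end; the terminal node there is the unique short simple root (B_5). A semisimple Lie algebra decomposes uniquely as the direct sum of simple ideals, one per connected component of its Dynkin diagram, so g ≅ A_5 ⊕ B_5 (dimension 35 + 55 = 90).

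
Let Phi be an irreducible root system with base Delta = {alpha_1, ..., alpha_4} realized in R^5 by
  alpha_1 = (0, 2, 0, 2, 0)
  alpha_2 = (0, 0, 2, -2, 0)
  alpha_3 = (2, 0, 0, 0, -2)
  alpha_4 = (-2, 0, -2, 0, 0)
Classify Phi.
A4

Compute the Cartan integers a_ij = 2(alpha_i, alpha_j)/(alpha_j, alpha_j); the resulting 4x4 Cartan matrix is
[[2, -1, 0, 0], [-1, 2, 0, -1], [0, 0, 2, -1], [0, -1, -1, 2]].
All simple roots have the same length, so the diagram is simply laced. The associated Dynkin diagram is a chain of 4 nodes with single edges (A_4), so the type is A_4 (the algebra sl(5)).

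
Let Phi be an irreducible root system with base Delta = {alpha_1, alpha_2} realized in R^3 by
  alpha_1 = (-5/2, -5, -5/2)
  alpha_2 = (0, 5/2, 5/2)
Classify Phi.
Compute the Cartan integers a_ij = 2(alpha_i, alpha_j)/(alpha_j, alpha_j); the resulting 2x2 Cartan matrix is
[[2, -3], [-1, 2]].
The roots have two lengths (squared-length ratio 3:1); the short ones are alpha_{2}. The associated Dynkin diagram is two nodes joined by a triple edge (G_2), so the type is G_2.

type G_2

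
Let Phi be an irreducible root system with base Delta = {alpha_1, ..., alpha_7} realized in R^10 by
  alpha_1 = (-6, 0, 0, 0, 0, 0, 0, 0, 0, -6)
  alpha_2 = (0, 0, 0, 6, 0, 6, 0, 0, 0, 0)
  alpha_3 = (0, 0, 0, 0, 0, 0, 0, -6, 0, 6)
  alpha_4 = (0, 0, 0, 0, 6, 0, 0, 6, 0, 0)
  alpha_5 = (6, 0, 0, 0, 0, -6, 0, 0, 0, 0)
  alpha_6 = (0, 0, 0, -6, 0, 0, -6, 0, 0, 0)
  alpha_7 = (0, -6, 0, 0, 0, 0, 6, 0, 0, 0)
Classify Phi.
A7

Compute the Cartan integers a_ij = 2(alpha_i, alpha_j)/(alpha_j, alpha_j); the resulting 7x7 Cartan matrix is
[[2, 0, -1, 0, -1, 0, 0], [0, 2, 0, 0, -1, -1, 0], [-1, 0, 2, -1, 0, 0, 0], [0, 0, -1, 2, 0, 0, 0], [-1, -1, 0, 0, 2, 0, 0], [0, -1, 0, 0, 0, 2, -1], [0, 0, 0, 0, 0, -1, 2]].
All simple roots have the same length, so the diagram is simply laced. The associated Dynkin diagram is a chain of 7 nodes with single edges (A_7), so the type is A_7 (the algebra sl(8)).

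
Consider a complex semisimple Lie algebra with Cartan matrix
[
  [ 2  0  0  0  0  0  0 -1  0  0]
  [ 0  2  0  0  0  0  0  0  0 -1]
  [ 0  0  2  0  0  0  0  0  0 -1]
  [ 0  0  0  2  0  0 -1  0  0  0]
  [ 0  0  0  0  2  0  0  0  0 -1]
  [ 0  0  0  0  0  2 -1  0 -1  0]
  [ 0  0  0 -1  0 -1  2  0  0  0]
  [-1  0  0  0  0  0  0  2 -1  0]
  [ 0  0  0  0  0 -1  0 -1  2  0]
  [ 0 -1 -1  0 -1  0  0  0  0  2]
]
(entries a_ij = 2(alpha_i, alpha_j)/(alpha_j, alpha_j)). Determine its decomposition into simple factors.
The diagram associated to this matrix has two connected components: the simple roots {alpha_1, alpha_4, alpha_6, alpha_7, alpha_8, alpha_9} form a chain of 6 nodes with single edges (A_6), and {alpha_2, alpha_3, alpha_5, alpha_10} form a chain of 2 nodes with a fork of two nodes at one end (D_4). A semisimple Lie algebra decomposes uniquely as the direct sum of simple ideals, one per connected component of its Dynkin diagram, so g ≅ A_6 ⊕ D_4 (dimension 48 + 28 = 76).

A_6 + D_4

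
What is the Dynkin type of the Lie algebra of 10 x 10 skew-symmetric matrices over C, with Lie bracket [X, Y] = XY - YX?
This is so(10) with 10 even, which has dimension 10(10-1)/2 = 45 and rank 10/2 = 5. In the classification of classical Lie algebras, the orthogonal algebra so(2n) in an even number of variables has type D_n; here n = 5, so the Dynkin diagram is a chain of 3 nodes with a fork of two nodes at one end (D_5). Hence the type is D_5.

D_5 (so(10))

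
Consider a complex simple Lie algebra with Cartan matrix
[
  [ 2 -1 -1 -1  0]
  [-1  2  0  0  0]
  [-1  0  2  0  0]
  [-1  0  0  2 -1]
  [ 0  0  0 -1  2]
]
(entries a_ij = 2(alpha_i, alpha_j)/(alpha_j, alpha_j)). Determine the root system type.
D_5 (so(10))

The matrix has rank 5 with 2's on the diagonal. Reading the off-diagonal entries as Dynkin edges (a single edge where a_ij = a_ji = -1; a double or triple edge where a_ij * a_ji = 2 or 3), the diagram is a chain of 3 nodes with a fork of two nodes at one end (D_5). One simple-root ordering that puts it in standard form is (alpha_5, alpha_4, alpha_1, alpha_2, alpha_3). So the algebra is type D_5, i.e. so(10).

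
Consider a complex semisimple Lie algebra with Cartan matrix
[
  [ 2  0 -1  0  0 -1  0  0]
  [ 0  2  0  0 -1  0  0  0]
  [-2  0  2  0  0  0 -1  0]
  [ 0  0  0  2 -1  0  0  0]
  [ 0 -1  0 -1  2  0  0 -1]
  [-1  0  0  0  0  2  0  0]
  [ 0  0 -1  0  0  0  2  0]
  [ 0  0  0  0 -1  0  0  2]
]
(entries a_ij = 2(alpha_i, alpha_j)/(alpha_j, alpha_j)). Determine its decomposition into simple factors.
D4 + F4

The diagram associated to this matrix has two connected components: the simple roots {alpha_2, alpha_4, alpha_5, alpha_8} form a chain of 2 nodes with a fork of two nodes at one end (D_4), and {alpha_1, alpha_3, alpha_6, alpha_7} form a chain of 4 nodes with a double edge between the middle two (F_4). A semisimple Lie algebra decomposes uniquely as the direct sum of simple ideals, one per connected component of its Dynkin diagram, so g ≅ D_4 ⊕ F_4 (dimension 28 + 52 = 80).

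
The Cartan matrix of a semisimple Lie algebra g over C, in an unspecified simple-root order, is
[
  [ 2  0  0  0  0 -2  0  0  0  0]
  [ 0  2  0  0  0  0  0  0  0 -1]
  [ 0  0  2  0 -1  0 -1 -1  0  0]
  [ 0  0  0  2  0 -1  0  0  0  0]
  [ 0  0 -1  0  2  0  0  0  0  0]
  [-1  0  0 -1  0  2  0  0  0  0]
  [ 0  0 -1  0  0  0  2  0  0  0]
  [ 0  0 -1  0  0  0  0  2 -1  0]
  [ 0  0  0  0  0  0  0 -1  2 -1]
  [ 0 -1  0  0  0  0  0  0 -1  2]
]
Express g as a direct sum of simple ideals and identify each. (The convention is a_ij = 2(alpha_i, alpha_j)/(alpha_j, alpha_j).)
The diagram associated to this matrix has two connected components: the simple roots {alpha_1, alpha_4, alpha_6} form a chain of 3 nodes with a double edge at one end; the terminal node there is the unique long simple root (C_3), and {alpha_2, alpha_3, alpha_5, alpha_7, alpha_8, alpha_9, alpha_10} form a chain of 5 nodes with a fork of two nodes at one end (D_7). A semisimple Lie algebra decomposes uniquely as the direct sum of simple ideals, one per connected component of its Dynkin diagram, so g ≅ C_3 ⊕ D_7 (dimension 21 + 91 = 112).

C_3 (sp(6)) + D_7 (so(14))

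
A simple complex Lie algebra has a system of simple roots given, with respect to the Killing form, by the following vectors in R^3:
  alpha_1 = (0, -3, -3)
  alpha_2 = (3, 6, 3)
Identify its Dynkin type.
Compute the Cartan integers a_ij = 2(alpha_i, alpha_j)/(alpha_j, alpha_j); the resulting 2x2 Cartan matrix is
[[2, -1], [-3, 2]].
The roots have two lengths (squared-length ratio 3:1); the short ones are alpha_{1}. The associated Dynkin diagram is two nodes joined by a triple edge (G_2), so the type is G_2.

G_2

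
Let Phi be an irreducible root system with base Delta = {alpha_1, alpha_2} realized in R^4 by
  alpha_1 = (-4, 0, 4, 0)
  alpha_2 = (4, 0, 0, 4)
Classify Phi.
type A_2

Compute the Cartan integers a_ij = 2(alpha_i, alpha_j)/(alpha_j, alpha_j); the resulting 2x2 Cartan matrix is
[[2, -1], [-1, 2]].
All simple roots have the same length, so the diagram is simply laced. The associated Dynkin diagram is a chain of 2 nodes with single edges (A_2), so the type is A_2 (the algebra sl(3)).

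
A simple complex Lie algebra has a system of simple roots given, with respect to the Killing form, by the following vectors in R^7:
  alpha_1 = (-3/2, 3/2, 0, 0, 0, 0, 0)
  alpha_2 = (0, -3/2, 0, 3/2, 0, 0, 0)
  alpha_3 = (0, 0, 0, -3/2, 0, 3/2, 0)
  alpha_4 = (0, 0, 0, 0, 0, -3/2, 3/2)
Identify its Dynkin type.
type A_4

Compute the Cartan integers a_ij = 2(alpha_i, alpha_j)/(alpha_j, alpha_j); the resulting 4x4 Cartan matrix is
[[2, -1, 0, 0], [-1, 2, -1, 0], [0, -1, 2, -1], [0, 0, -1, 2]].
All simple roots have the same length, so the diagram is simply laced. The associated Dynkin diagram is a chain of 4 nodes with single edges (A_4), so the type is A_4 (the algebra sl(5)).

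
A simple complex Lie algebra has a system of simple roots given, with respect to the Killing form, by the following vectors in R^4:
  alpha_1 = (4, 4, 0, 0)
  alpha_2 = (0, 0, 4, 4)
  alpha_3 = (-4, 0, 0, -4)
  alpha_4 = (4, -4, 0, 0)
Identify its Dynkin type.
Compute the Cartan integers a_ij = 2(alpha_i, alpha_j)/(alpha_j, alpha_j); the resulting 4x4 Cartan matrix is
[[2, 0, -1, 0], [0, 2, -1, 0], [-1, -1, 2, -1], [0, 0, -1, 2]].
All simple roots have the same length, so the diagram is simply laced. The associated Dynkin diagram is a chain of 2 nodes with a fork of two nodes at one end (D_4), so the type is D_4 (the algebra so(8)).

D_4 (so(8))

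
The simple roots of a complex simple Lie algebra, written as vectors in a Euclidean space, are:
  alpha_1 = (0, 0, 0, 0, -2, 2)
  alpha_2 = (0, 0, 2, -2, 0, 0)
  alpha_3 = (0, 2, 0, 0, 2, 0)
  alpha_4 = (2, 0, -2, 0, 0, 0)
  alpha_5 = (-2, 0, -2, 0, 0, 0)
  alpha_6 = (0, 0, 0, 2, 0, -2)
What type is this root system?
Compute the Cartan integers a_ij = 2(alpha_i, alpha_j)/(alpha_j, alpha_j); the resulting 6x6 Cartan matrix is
[[2, 0, -1, 0, 0, -1], [0, 2, 0, -1, -1, -1], [-1, 0, 2, 0, 0, 0], [0, -1, 0, 2, 0, 0], [0, -1, 0, 0, 2, 0], [-1, -1, 0, 0, 0, 2]].
All simple roots have the same length, so the diagram is simply laced. The associated Dynkin diagram is a chain of 4 nodes with a fork of two nodes at one end (D_6), so the type is D_6 (the algebra so(12)).

D6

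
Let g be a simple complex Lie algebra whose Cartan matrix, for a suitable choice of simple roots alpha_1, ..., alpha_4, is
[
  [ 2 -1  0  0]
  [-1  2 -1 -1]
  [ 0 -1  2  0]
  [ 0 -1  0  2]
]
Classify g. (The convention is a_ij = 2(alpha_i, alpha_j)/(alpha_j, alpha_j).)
D_4 (so(8))

The matrix has rank 4 with 2's on the diagonal. Reading the off-diagonal entries as Dynkin edges (a single edge where a_ij = a_ji = -1; a double or triple edge where a_ij * a_ji = 2 or 3), the diagram is a chain of 2 nodes with a fork of two nodes at one end (D_4). One simple-root ordering that puts it in standard form is (alpha_3, alpha_2, alpha_1, alpha_4). So the algebra is type D_4, i.e. so(8).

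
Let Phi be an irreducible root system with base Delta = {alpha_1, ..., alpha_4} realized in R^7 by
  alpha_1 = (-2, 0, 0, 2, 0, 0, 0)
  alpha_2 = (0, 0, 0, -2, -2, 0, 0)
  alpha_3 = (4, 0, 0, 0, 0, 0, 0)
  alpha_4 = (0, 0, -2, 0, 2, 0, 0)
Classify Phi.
C_4 (sp(8))

Compute the Cartan integers a_ij = 2(alpha_i, alpha_j)/(alpha_j, alpha_j); the resulting 4x4 Cartan matrix is
[[2, -1, -1, 0], [-1, 2, 0, -1], [-2, 0, 2, 0], [0, -1, 0, 2]].
The roots have two lengths (squared-length ratio 2:1); the short ones are alpha_{1,2,4}. The associated Dynkin diagram is a chain of 4 nodes with a double edge at one end; the terminal node there is the unique long simple root (C_4), so the type is C_4 (the algebra sp(8)).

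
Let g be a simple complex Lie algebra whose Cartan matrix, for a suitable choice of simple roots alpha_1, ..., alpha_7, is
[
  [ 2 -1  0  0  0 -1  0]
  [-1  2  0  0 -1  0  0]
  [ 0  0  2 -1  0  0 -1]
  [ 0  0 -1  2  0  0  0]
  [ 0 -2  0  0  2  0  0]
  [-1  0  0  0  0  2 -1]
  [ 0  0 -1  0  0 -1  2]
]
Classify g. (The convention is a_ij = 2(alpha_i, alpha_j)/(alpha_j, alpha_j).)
The matrix has rank 7 with 2's on the diagonal. Reading the off-diagonal entries as Dynkin edges (a single edge where a_ij = a_ji = -1; a double or triple edge where a_ij * a_ji = 2 or 3), the diagram is a chain of 7 nodes with a double edge at one end; the terminal node there is the unique long simple root (C_7). One simple-root ordering that puts it in standard form is (alpha_4, alpha_3, alpha_7, alpha_6, alpha_1, alpha_2, alpha_5). So the algebra is type C_7, i.e. sp(14).

type C_7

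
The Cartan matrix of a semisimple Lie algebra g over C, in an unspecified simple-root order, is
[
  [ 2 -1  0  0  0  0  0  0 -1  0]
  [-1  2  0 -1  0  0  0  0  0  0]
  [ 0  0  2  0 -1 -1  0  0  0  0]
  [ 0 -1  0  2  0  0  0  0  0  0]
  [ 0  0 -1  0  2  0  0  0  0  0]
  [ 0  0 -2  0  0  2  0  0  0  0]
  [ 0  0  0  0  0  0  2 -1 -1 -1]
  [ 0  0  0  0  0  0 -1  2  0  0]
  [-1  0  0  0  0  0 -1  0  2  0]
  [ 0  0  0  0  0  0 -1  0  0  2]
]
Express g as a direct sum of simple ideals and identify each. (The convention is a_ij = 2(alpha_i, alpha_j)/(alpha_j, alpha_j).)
The diagram associated to this matrix has two connected components: the simple roots {alpha_3, alpha_5, alpha_6} form a chain of 3 nodes with a double edge at one end; the terminal node there is the unique long simple root (C_3), and {alpha_1, alpha_2, alpha_4, alpha_7, alpha_8, alpha_9, alpha_10} form a chain of 5 nodes with a fork of two nodes at one end (D_7). A semisimple Lie algebra decomposes uniquely as the direct sum of simple ideals, one per connected component of its Dynkin diagram, so g ≅ C_3 ⊕ D_7 (dimension 21 + 91 = 112).

type C_3 + type D_7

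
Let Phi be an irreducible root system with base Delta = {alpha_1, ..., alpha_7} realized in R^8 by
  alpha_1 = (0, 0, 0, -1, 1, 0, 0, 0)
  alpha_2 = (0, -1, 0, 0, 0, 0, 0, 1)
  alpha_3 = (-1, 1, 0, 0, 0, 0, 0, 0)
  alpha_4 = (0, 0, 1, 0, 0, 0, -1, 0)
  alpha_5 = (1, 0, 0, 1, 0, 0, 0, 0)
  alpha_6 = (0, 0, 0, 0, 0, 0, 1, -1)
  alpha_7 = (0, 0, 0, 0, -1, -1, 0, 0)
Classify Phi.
Compute the Cartan integers a_ij = 2(alpha_i, alpha_j)/(alpha_j, alpha_j); the resulting 7x7 Cartan matrix is
[[2, 0, 0, 0, -1, 0, -1], [0, 2, -1, 0, 0, -1, 0], [0, -1, 2, 0, -1, 0, 0], [0, 0, 0, 2, 0, -1, 0], [-1, 0, -1, 0, 2, 0, 0], [0, -1, 0, -1, 0, 2, 0], [-1, 0, 0, 0, 0, 0, 2]].
All simple roots have the same length, so the diagram is simply laced. The associated Dynkin diagram is a chain of 7 nodes with single edges (A_7), so the type is A_7 (the algebra sl(8)).

A_7 (sl(8))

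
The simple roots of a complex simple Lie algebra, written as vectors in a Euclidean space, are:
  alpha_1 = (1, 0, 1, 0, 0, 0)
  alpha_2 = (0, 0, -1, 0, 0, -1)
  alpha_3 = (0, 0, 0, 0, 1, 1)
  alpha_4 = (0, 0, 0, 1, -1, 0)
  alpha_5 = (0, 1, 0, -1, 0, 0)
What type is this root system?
Compute the Cartan integers a_ij = 2(alpha_i, alpha_j)/(alpha_j, alpha_j); the resulting 5x5 Cartan matrix is
[[2, -1, 0, 0, 0], [-1, 2, -1, 0, 0], [0, -1, 2, -1, 0], [0, 0, -1, 2, -1], [0, 0, 0, -1, 2]].
All simple roots have the same length, so the diagram is simply laced. The associated Dynkin diagram is a chain of 5 nodes with single edges (A_5), so the type is A_5 (the algebra sl(6)).

type A_5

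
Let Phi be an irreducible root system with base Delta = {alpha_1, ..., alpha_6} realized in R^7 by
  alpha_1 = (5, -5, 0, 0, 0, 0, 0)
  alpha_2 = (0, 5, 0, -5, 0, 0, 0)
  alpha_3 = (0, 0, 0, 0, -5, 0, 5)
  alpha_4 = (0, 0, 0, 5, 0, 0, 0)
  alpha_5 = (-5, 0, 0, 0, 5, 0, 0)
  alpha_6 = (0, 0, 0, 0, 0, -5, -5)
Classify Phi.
Compute the Cartan integers a_ij = 2(alpha_i, alpha_j)/(alpha_j, alpha_j); the resulting 6x6 Cartan matrix is
[[2, -1, 0, 0, -1, 0], [-1, 2, 0, -2, 0, 0], [0, 0, 2, 0, -1, -1], [0, -1, 0, 2, 0, 0], [-1, 0, -1, 0, 2, 0], [0, 0, -1, 0, 0, 2]].
The roots have two lengths (squared-length ratio 2:1); the short ones are alpha_{4}. The associated Dynkin diagram is a chain of 6 nodes with a double edge at one end; the terminal node there is the unique short simple root (B_6), so the type is B_6 (the algebra so(13)).

B_6 (so(13))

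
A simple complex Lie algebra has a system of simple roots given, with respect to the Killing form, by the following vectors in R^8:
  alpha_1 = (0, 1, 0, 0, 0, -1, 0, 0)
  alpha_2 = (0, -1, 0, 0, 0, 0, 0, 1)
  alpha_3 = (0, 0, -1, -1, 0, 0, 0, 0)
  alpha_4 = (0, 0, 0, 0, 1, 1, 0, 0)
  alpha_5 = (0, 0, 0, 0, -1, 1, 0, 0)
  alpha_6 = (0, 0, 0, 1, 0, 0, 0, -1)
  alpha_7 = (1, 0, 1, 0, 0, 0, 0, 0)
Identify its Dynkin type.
Compute the Cartan integers a_ij = 2(alpha_i, alpha_j)/(alpha_j, alpha_j); the resulting 7x7 Cartan matrix is
[[2, -1, 0, -1, -1, 0, 0], [-1, 2, 0, 0, 0, -1, 0], [0, 0, 2, 0, 0, -1, -1], [-1, 0, 0, 2, 0, 0, 0], [-1, 0, 0, 0, 2, 0, 0], [0, -1, -1, 0, 0, 2, 0], [0, 0, -1, 0, 0, 0, 2]].
All simple roots have the same length, so the diagram is simply laced. The associated Dynkin diagram is a chain of 5 nodes with a fork of two nodes at one end (D_7), so the type is D_7 (the algebra so(14)).

type D_7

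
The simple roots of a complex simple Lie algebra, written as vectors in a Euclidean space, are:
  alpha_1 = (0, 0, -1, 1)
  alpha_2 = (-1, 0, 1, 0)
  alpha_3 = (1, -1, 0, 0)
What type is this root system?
Compute the Cartan integers a_ij = 2(alpha_i, alpha_j)/(alpha_j, alpha_j); the resulting 3x3 Cartan matrix is
[[2, -1, 0], [-1, 2, -1], [0, -1, 2]].
All simple roots have the same length, so the diagram is simply laced. The associated Dynkin diagram is a chain of 3 nodes with single edges (A_3), so the type is A_3 (the algebra sl(4)).

A3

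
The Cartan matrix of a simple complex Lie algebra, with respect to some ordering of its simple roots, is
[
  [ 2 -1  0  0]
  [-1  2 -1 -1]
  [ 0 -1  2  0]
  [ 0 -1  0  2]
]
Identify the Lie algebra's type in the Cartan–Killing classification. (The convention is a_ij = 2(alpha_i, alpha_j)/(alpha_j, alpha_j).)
The matrix has rank 4 with 2's on the diagonal. Reading the off-diagonal entries as Dynkin edges (a single edge where a_ij = a_ji = -1; a double or triple edge where a_ij * a_ji = 2 or 3), the diagram is a chain of 2 nodes with a fork of two nodes at one end (D_4). One simple-root ordering that puts it in standard form is (alpha_4, alpha_2, alpha_3, alpha_1). So the algebra is type D_4, i.e. so(8).

D_4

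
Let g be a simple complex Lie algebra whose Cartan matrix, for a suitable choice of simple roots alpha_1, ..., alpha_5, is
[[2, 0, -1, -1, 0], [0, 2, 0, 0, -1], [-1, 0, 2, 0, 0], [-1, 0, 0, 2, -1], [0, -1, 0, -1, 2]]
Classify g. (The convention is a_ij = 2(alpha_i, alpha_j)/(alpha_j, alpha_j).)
A5

The matrix has rank 5 with 2's on the diagonal. Reading the off-diagonal entries as Dynkin edges (a single edge where a_ij = a_ji = -1; a double or triple edge where a_ij * a_ji = 2 or 3), the diagram is a chain of 5 nodes with single edges (A_5). One simple-root ordering that puts it in standard form is (alpha_2, alpha_5, alpha_4, alpha_1, alpha_3). So the algebra is type A_5, i.e. sl(6).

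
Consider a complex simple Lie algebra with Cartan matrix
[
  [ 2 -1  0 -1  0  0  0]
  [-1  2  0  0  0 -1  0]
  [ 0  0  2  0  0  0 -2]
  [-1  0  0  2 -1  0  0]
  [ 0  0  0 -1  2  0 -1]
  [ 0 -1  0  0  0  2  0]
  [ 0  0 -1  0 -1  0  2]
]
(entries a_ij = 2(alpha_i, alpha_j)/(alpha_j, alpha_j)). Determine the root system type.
The matrix has rank 7 with 2's on the diagonal. Reading the off-diagonal entries as Dynkin edges (a single edge where a_ij = a_ji = -1; a double or triple edge where a_ij * a_ji = 2 or 3), the diagram is a chain of 7 nodes with a double edge at one end; the terminal node there is the unique long simple root (C_7). One simple-root ordering that puts it in standard form is (alpha_6, alpha_2, alpha_1, alpha_4, alpha_5, alpha_7, alpha_3). So the algebra is type C_7, i.e. sp(14).

C_7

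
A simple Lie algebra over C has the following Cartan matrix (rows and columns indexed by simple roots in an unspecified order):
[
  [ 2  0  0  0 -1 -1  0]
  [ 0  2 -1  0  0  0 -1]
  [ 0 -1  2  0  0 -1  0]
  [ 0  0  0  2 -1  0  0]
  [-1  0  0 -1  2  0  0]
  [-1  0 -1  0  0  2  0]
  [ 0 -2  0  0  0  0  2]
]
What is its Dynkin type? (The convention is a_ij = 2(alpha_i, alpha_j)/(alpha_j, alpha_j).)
The matrix has rank 7 with 2's on the diagonal. Reading the off-diagonal entries as Dynkin edges (a single edge where a_ij = a_ji = -1; a double or triple edge where a_ij * a_ji = 2 or 3), the diagram is a chain of 7 nodes with a double edge at one end; the terminal node there is the unique long simple root (C_7). One simple-root ordering that puts it in standard form is (alpha_4, alpha_5, alpha_1, alpha_6, alpha_3, alpha_2, alpha_7). So the algebra is type C_7, i.e. sp(14).

C_7 (sp(14))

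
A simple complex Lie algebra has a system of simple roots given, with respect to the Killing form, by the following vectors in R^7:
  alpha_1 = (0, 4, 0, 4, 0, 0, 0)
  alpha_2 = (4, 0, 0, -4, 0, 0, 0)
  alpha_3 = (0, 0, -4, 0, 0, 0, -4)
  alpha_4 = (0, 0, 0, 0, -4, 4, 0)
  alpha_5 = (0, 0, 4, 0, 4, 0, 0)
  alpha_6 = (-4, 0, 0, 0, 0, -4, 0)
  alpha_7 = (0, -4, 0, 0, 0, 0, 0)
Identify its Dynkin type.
B_7 (so(15))

Compute the Cartan integers a_ij = 2(alpha_i, alpha_j)/(alpha_j, alpha_j); the resulting 7x7 Cartan matrix is
[[2, -1, 0, 0, 0, 0, -2], [-1, 2, 0, 0, 0, -1, 0], [0, 0, 2, 0, -1, 0, 0], [0, 0, 0, 2, -1, -1, 0], [0, 0, -1, -1, 2, 0, 0], [0, -1, 0, -1, 0, 2, 0], [-1, 0, 0, 0, 0, 0, 2]].
The roots have two lengths (squared-length ratio 2:1); the short ones are alpha_{7}. The associated Dynkin diagram is a chain of 7 nodes with a double edge at one end; the terminal node there is the unique short simple root (B_7), so the type is B_7 (the algebra so(15)).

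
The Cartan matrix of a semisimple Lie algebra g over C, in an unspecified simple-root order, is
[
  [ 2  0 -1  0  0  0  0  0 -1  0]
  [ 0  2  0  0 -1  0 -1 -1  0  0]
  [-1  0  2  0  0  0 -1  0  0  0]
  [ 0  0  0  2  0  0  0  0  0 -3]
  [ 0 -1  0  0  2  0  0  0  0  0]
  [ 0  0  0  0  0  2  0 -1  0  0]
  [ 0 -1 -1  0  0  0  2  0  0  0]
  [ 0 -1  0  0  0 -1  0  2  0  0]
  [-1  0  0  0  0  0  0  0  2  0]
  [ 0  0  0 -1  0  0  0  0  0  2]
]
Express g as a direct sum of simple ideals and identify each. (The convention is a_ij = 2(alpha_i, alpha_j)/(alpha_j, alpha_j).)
E8 ⊕ G2

The diagram associated to this matrix has two connected components: the simple roots {alpha_1, alpha_2, alpha_3, alpha_5, alpha_6, alpha_7, alpha_8, alpha_9} form a chain of 7 nodes with one extra node attached to the third node from one end (E_8), and {alpha_4, alpha_10} form two nodes joined by a triple edge (G_2). A semisimple Lie algebra decomposes uniquely as the direct sum of simple ideals, one per connected component of its Dynkin diagram, so g ≅ E_8 ⊕ G_2 (dimension 248 + 14 = 262).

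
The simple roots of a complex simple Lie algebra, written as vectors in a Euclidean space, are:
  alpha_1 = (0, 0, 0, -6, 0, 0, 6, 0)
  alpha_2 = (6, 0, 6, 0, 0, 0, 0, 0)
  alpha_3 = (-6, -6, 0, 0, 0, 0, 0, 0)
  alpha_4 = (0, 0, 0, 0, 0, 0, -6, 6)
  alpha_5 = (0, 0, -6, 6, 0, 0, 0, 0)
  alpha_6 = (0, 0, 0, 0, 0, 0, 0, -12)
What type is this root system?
type C_6

Compute the Cartan integers a_ij = 2(alpha_i, alpha_j)/(alpha_j, alpha_j); the resulting 6x6 Cartan matrix is
[[2, 0, 0, -1, -1, 0], [0, 2, -1, 0, -1, 0], [0, -1, 2, 0, 0, 0], [-1, 0, 0, 2, 0, -1], [-1, -1, 0, 0, 2, 0], [0, 0, 0, -2, 0, 2]].
The roots have two lengths (squared-length ratio 2:1); the short ones are alpha_{1,2,3,4,5}. The associated Dynkin diagram is a chain of 6 nodes with a double edge at one end; the terminal node there is the unique long simple root (C_6), so the type is C_6 (the algebra sp(12)).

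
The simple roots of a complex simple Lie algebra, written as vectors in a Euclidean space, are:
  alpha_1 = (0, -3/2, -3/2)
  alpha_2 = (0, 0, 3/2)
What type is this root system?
Compute the Cartan integers a_ij = 2(alpha_i, alpha_j)/(alpha_j, alpha_j); the resulting 2x2 Cartan matrix is
[[2, -2], [-1, 2]].
The roots have two lengths (squared-length ratio 2:1); the short ones are alpha_{2}. The associated Dynkin diagram is a chain of 2 nodes with a double edge at one end; the terminal node there is the unique short simple root (B_2), so the type is B_2 (the algebra so(5)).

B_2 (so(5))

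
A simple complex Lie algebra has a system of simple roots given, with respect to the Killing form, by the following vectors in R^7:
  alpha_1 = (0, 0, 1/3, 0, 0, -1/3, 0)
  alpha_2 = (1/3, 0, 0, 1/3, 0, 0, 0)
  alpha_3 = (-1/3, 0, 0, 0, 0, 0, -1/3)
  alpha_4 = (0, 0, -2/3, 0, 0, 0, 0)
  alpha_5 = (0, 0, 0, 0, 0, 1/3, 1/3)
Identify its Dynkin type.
C5

Compute the Cartan integers a_ij = 2(alpha_i, alpha_j)/(alpha_j, alpha_j); the resulting 5x5 Cartan matrix is
[[2, 0, 0, -1, -1], [0, 2, -1, 0, 0], [0, -1, 2, 0, -1], [-2, 0, 0, 2, 0], [-1, 0, -1, 0, 2]].
The roots have two lengths (squared-length ratio 2:1); the short ones are alpha_{1,2,3,5}. The associated Dynkin diagram is a chain of 5 nodes with a double edge at one end; the terminal node there is the unique long simple root (C_5), so the type is C_5 (the algebra sp(10)).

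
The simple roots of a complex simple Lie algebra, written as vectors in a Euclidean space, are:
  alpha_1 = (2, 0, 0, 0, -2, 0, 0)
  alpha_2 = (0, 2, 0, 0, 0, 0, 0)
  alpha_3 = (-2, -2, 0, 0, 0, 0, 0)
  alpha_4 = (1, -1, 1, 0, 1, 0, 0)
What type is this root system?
Compute the Cartan integers a_ij = 2(alpha_i, alpha_j)/(alpha_j, alpha_j); the resulting 4x4 Cartan matrix is
[[2, 0, -1, 0], [0, 2, -1, -1], [-1, -2, 2, 0], [0, -1, 0, 2]].
The roots have two lengths (squared-length ratio 2:1); the short ones are alpha_{2,4}. The associated Dynkin diagram is a chain of 4 nodes with a double edge between the middle two (F_4), so the type is F_4.

F4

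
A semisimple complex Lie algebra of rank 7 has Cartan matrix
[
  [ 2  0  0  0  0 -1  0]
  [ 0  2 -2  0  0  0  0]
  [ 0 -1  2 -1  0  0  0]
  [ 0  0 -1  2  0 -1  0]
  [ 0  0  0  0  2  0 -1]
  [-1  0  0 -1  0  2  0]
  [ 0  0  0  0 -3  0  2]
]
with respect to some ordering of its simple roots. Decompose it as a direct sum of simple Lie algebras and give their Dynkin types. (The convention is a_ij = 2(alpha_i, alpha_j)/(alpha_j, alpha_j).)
The diagram associated to this matrix has two connected components: the simple roots {alpha_1, alpha_2, alpha_3, alpha_4, alpha_6} form a chain of 5 nodes with a double edge at one end; the terminal node there is the unique long simple root (C_5), and {alpha_5, alpha_7} form two nodes joined by a triple edge (G_2). A semisimple Lie algebra decomposes uniquely as the direct sum of simple ideals, one per connected component of its Dynkin diagram, so g ≅ C_5 ⊕ G_2 (dimension 55 + 14 = 69).

C_5 + G_2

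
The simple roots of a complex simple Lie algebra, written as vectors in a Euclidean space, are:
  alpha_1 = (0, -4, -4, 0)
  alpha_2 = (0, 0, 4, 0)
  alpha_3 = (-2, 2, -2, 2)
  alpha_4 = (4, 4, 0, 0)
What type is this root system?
Compute the Cartan integers a_ij = 2(alpha_i, alpha_j)/(alpha_j, alpha_j); the resulting 4x4 Cartan matrix is
[[2, -2, 0, -1], [-1, 2, -1, 0], [0, -1, 2, 0], [-1, 0, 0, 2]].
The roots have two lengths (squared-length ratio 2:1); the short ones are alpha_{2,3}. The associated Dynkin diagram is a chain of 4 nodes with a double edge between the middle two (F_4), so the type is F_4.

F_4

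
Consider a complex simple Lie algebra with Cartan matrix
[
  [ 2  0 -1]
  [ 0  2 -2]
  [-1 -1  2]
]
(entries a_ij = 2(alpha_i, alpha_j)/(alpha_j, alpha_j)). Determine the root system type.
type C_3

The matrix has rank 3 with 2's on the diagonal. Reading the off-diagonal entries as Dynkin edges (a single edge where a_ij = a_ji = -1; a double or triple edge where a_ij * a_ji = 2 or 3), the diagram is a chain of 3 nodes with a double edge at one end; the terminal node there is the unique long simple root (C_3). One simple-root ordering that puts it in standard form is (alpha_1, alpha_3, alpha_2). So the algebra is type C_3, i.e. sp(6).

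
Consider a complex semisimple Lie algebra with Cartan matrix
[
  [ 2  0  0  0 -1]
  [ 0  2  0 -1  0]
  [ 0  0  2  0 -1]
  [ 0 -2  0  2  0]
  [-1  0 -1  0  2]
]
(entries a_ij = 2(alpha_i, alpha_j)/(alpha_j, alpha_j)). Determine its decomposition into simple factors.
The diagram associated to this matrix has two connected components: the simple roots {alpha_1, alpha_3, alpha_5} form a chain of 3 nodes with single edges (A_3), and {alpha_2, alpha_4} form a chain of 2 nodes with a double edge at one end; the terminal node there is the unique short simple root (B_2). A semisimple Lie algebra decomposes uniquely as the direct sum of simple ideals, one per connected component of its Dynkin diagram, so g ≅ A_3 ⊕ B_2 (dimension 15 + 10 = 25).

A_3 (sl(4)) ⊕ B_2 (so(5))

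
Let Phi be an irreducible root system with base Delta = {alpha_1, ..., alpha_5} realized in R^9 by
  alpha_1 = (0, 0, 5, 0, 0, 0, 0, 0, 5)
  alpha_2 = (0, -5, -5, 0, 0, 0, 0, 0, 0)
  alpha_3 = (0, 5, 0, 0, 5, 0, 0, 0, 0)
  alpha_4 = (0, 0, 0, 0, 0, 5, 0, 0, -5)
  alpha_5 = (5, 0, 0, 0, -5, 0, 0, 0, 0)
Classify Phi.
Compute the Cartan integers a_ij = 2(alpha_i, alpha_j)/(alpha_j, alpha_j); the resulting 5x5 Cartan matrix is
[[2, -1, 0, -1, 0], [-1, 2, -1, 0, 0], [0, -1, 2, 0, -1], [-1, 0, 0, 2, 0], [0, 0, -1, 0, 2]].
All simple roots have the same length, so the diagram is simply laced. The associated Dynkin diagram is a chain of 5 nodes with single edges (A_5), so the type is A_5 (the algebra sl(6)).

A5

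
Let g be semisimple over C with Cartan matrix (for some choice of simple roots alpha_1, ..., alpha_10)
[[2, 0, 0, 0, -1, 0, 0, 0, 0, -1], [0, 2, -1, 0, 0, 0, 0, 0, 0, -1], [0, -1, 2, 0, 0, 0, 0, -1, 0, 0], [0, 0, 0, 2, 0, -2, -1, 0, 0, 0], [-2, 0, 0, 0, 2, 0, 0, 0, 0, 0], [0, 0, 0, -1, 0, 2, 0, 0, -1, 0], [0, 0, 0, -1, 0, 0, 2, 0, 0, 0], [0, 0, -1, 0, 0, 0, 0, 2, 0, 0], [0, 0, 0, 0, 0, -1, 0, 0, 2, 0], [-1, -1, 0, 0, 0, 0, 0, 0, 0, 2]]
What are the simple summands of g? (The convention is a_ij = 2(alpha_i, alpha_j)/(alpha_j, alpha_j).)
C_6 (sp(12)) ⊕ F_4

The diagram associated to this matrix has two connected components: the simple roots {alpha_1, alpha_2, alpha_3, alpha_5, alpha_8, alpha_10} form a chain of 6 nodes with a double edge at one end; the terminal node there is the unique long simple root (C_6), and {alpha_4, alpha_6, alpha_7, alpha_9} form a chain of 4 nodes with a double edge between the middle two (F_4). A semisimple Lie algebra decomposes uniquely as the direct sum of simple ideals, one per connected component of its Dynkin diagram, so g ≅ C_6 ⊕ F_4 (dimension 78 + 52 = 130).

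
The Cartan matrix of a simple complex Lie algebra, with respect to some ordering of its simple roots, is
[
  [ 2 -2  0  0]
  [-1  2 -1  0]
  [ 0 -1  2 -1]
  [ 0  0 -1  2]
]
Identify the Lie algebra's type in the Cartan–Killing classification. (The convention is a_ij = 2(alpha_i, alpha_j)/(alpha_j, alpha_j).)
The matrix has rank 4 with 2's on the diagonal. Reading the off-diagonal entries as Dynkin edges (a single edge where a_ij = a_ji = -1; a double or triple edge where a_ij * a_ji = 2 or 3), the diagram is a chain of 4 nodes with a double edge at one end; the terminal node there is the unique long simple root (C_4). One simple-root ordering that puts it in standard form is (alpha_4, alpha_3, alpha_2, alpha_1). So the algebra is type C_4, i.e. sp(8).

C_4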